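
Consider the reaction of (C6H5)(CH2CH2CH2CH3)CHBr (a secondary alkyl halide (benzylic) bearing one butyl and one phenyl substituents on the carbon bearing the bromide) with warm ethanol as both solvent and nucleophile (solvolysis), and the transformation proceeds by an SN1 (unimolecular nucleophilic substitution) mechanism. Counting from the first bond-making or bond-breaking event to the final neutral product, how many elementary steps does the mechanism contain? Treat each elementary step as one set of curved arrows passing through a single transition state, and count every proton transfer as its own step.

3

Step 1: The C–Br bond breaks with both electrons going to the bromide; Br⁻ leaves and a secondary carbocation remains.
(No 1,2-shift: no single shift to an adjacent carbon would give a more stable cation.)
Step 2: A lone pair on the oxygen of CH3CH2OH attacks the carbocation, forming a new C–O σ-bond and an oxonium ion.
Step 3: A second solvent molecule removes the proton on oxygen, giving the neutral ether product.
Total: 3 elementary steps.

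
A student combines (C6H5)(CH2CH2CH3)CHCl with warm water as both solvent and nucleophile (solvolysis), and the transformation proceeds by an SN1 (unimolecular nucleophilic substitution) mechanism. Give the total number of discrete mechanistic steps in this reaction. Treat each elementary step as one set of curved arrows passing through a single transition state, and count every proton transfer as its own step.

Step 1: Unassisted departure of Cl⁻ (taking the C–Cl bonding pair) generates a secondary carbocation.
(No 1,2-shift: no single shift to an adjacent carbon would give a more stable cation.)
Step 2: Nucleophilic capture: the oxygen of H2O bonds to the cationic carbon, producing an oxonium-ion intermediate.
Step 3: A second solvent molecule removes the proton on oxygen, giving the neutral alcohol product.
Total: 3 elementary steps.

3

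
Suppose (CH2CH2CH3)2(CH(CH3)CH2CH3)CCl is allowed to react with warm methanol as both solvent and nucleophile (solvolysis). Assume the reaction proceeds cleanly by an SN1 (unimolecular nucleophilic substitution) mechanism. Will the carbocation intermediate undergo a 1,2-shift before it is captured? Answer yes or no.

The first-formed carbocation is tertiary.
No single 1,2-shift to an adjacent carbon would produce a more-substituted cation than the one already present, so no rearrangement occurs.

no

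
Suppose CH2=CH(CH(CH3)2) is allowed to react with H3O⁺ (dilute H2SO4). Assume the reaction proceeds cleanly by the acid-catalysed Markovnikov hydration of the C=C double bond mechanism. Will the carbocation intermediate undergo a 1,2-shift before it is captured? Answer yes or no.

yes

The first-formed carbocation is secondary.
The adjacent isopropyl carbon already bears 2 other carbon substituents and has a hydrogen to migrate; after a 1,2-hydride shift from that carbon the positive charge sits on a tertiary centre.
Tertiary is more stable than secondary, so the shift occurs.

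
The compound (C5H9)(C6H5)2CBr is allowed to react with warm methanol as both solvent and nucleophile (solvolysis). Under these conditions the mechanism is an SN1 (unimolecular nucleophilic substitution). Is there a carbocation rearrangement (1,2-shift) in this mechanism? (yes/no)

The first-formed carbocation is tertiary.
No single 1,2-shift to an adjacent carbon would produce a more-substituted cation than the one already present, so no rearrangement occurs.

no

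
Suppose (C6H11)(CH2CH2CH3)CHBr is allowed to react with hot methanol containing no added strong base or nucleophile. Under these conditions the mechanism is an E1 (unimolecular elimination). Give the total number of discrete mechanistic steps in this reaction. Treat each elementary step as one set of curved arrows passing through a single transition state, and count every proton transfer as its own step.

3

Step 1: The C–Br bond breaks with both electrons going to the bromide; Br⁻ leaves and a secondary carbocation remains.
Step 2: A 1,2-hydride shift from the adjacent cyclohexyl carbon moves the positive charge from the secondary centre to an adjacent carbon, generating a more stable tertiary carbocation.
Step 3: Loss of a β-proton to a methanol molecule of the solvent: the C–H bonding pair collapses toward the cationic carbon to form the C=C π bond, yielding the alkene.
Total: 3 elementary steps.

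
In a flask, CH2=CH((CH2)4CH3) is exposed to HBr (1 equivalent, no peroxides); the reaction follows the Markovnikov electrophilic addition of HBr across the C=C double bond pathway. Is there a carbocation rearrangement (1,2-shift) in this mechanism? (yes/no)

no

The first-formed carbocation is secondary.
No single 1,2-shift to an adjacent carbon would produce a more-substituted cation than the one already present, so no rearrangement occurs.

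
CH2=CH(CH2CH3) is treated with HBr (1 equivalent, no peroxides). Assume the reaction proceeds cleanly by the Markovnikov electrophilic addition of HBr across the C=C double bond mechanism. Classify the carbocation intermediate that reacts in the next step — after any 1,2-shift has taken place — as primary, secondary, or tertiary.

secondary

Step 1: The π electrons of the C=C bond attack a proton of HBr; Markovnikov addition places the new C–H on the less-substituted alkene carbon, so the positive charge ends up on the more-substituted carbon — a secondary carbocation. The H–Br bond breaks heterolytically, releasing Br⁻.
No single 1,2-shift to an adjacent carbon would give a more-substituted cation, so no rearrangement occurs.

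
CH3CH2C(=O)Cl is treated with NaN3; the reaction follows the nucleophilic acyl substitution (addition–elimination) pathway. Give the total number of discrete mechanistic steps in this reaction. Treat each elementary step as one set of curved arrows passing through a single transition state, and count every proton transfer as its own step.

2

Step 1: A lone pair on the N of N3⁻ attacks the electrophilic acyl carbon; the π(C=O) electrons move onto oxygen, giving a tetrahedral intermediate.
Step 2: Collapse of the tetrahedral intermediate: the alkoxide oxygen pushes its lone pair back to re-form C=O while Cl⁻ leaves.
Total: 2 elementary steps.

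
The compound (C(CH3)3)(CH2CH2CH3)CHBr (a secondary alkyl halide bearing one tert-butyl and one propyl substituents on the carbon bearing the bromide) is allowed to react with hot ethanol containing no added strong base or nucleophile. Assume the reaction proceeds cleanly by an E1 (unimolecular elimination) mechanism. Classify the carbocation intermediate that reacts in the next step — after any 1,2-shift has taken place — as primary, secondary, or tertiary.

tertiary

Step 1: The C–Br bond breaks with both electrons going to the bromide; Br⁻ leaves and a secondary carbocation remains.
Step 2: A 1,2-methyl shift from the adjacent tert-butyl carbon moves the positive charge from the secondary centre to an adjacent carbon, generating a more stable tertiary carbocation.
The cation rearranges from secondary to tertiary via a 1,2-methyl shift from the adjacent tert-butyl carbon; the tertiary cation is what reacts next.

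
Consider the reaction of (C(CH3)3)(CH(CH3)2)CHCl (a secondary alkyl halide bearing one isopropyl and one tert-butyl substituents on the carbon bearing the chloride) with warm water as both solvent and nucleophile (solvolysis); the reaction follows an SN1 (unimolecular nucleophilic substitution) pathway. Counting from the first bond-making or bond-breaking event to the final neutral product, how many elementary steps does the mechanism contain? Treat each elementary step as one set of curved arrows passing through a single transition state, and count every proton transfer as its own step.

Step 1: Rate-determining heterolysis of the C–Cl bond gives Cl⁻ and a secondary carbocation.
Step 2: A hydride (H with its bonding pair) migrates from the adjacent isopropyl carbon to the cationic centre — a 1,2-hydride shift — upgrading the secondary cation to a tertiary one.
Step 3: A lone pair on the oxygen of H2O attacks the carbocation, forming a new C–O σ-bond and an oxonium ion.
Step 4: Deprotonation of the oxonium oxygen by solvent water yields the neutral alcohol.
Total: 4 elementary steps.

4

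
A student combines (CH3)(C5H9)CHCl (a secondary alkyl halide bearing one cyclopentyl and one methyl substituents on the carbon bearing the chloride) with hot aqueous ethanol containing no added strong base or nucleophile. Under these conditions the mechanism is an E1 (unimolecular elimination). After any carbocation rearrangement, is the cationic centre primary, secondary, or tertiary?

Step 1: Rate-determining heterolysis of the C–Cl bond gives Cl⁻ and a secondary carbocation.
Step 2: Carbocation rearrangement: a 1,2-hydride shift from the adjacent cyclopentyl carbon converts the initially-formed secondary cation into the more stable tertiary cation.
The cation rearranges from secondary to tertiary via a 1,2-hydride shift from the adjacent cyclopentyl carbon; the tertiary cation is what reacts next.

tertiary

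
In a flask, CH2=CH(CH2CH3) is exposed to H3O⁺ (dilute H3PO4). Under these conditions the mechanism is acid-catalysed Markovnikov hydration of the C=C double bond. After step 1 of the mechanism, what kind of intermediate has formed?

Step 1: The π electrons of the C=C bond attack a proton of H3O⁺; Markovnikov addition places the new C–H on the less-substituted alkene carbon, so the positive charge ends up on the more-substituted carbon — a secondary carbocation. H2O is released.
After step 1 the species present is a secondary carbocation.

secondary carbocation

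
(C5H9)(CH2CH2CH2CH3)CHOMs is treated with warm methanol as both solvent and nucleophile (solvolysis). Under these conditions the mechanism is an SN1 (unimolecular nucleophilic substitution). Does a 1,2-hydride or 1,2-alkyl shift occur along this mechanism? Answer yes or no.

The first-formed carbocation is secondary.
The adjacent cyclopentyl carbon already bears 2 other carbon substituents and has a hydrogen to migrate; after a 1,2-hydride shift from that carbon the positive charge sits on a tertiary centre.
Tertiary is more stable than secondary, so the shift occurs.

yes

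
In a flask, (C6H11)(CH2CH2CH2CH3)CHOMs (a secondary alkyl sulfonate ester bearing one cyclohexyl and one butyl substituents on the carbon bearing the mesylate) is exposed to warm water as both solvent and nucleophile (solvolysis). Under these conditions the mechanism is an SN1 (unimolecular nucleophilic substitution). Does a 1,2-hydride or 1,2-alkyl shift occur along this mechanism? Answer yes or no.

The first-formed carbocation is secondary.
The adjacent cyclohexyl carbon already bears 2 other carbon substituents and has a hydrogen to migrate; after a 1,2-hydride shift from that carbon the positive charge sits on a tertiary centre.
Tertiary is more stable than secondary, so the shift occurs.

yes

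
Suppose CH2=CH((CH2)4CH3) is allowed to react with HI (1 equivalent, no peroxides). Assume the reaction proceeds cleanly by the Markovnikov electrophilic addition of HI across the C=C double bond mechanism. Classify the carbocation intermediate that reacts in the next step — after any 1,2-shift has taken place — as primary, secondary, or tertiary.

Step 1: Protonation of the alkene by HI: the π bond acts as the nucleophile and picks up H⁺, giving the more stable (Markovnikov) secondary carbocation. The H–I bond breaks heterolytically, releasing I⁻.
No single 1,2-shift to an adjacent carbon would give a more-substituted cation, so no rearrangement occurs.

secondary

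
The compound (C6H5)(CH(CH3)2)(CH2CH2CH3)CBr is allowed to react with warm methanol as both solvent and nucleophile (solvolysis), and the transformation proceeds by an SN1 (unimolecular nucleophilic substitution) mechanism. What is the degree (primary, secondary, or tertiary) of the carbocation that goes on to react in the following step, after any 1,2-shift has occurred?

Step 1: The C–Br bond breaks with both electrons going to the bromide; Br⁻ leaves and a tertiary carbocation remains.
No single 1,2-shift to an adjacent carbon would give a more-substituted cation, so no rearrangement occurs.

tertiary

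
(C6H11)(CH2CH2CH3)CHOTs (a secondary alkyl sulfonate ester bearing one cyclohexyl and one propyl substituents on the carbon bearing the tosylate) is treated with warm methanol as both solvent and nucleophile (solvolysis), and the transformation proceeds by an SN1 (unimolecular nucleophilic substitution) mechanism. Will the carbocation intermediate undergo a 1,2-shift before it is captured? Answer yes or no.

yes

The first-formed carbocation is secondary.
The adjacent cyclohexyl carbon already bears 2 other carbon substituents and has a hydrogen to migrate; after a 1,2-hydride shift from that carbon the positive charge sits on a tertiary centre.
Tertiary is more stable than secondary, so the shift occurs.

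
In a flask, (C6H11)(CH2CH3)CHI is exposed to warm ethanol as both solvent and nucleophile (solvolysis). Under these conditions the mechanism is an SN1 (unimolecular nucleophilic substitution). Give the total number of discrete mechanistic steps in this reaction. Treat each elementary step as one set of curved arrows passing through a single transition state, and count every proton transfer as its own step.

Step 1: Unassisted departure of I⁻ (taking the C–I bonding pair) generates a secondary carbocation.
Step 2: Carbocation rearrangement: a 1,2-hydride shift from the adjacent cyclohexyl carbon converts the initially-formed secondary cation into the more stable tertiary cation.
Step 3: Nucleophilic capture: the oxygen of CH3CH2OH bonds to the cationic carbon, producing an oxonium-ion intermediate.
Step 4: Proton transfer from the O–H of the oxonium ion to a solvent molecule delivers the neutral ether.
Total: 4 elementary steps.

4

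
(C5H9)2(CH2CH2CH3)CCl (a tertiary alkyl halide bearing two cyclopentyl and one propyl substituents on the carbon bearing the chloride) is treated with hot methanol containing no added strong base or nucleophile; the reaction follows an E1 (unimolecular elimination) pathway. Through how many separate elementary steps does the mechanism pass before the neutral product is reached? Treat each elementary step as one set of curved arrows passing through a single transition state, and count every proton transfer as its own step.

2

Step 1: The C–Cl bond breaks with both electrons going to the chloride; Cl⁻ leaves and a tertiary carbocation remains.
(No 1,2-shift: no single shift to an adjacent carbon would give a more stable cation.)
Step 2: A weak base (a methanol molecule from the solvent) removes a proton from a carbon adjacent to the cationic centre; the electrons of that C–H bond become the new π(C=C) bond, giving the alkene.
Total: 2 elementary steps.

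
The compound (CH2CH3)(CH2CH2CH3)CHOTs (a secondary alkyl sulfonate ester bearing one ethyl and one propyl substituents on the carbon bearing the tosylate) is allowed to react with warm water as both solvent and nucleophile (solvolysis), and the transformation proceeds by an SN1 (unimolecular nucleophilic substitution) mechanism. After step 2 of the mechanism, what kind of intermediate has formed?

oxonium ion

Step 1: Unassisted departure of TsO⁻ (taking the C–O bonding pair) generates a secondary carbocation.
Step 2: A lone pair on the oxygen of H2O attacks the carbocation, forming a new C–O σ-bond and an oxonium ion.
After step 2 the species present is an oxonium ion.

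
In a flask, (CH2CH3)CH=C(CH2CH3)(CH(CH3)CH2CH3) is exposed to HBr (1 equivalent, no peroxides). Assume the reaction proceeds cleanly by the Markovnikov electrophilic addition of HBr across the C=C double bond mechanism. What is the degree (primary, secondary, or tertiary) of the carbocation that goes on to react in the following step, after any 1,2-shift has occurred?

tertiary

Step 1: Electrophilic addition begins with the π(C=C) electrons forming a bond to the proton of HBr. Following Markovnikov's rule, the resulting cation is tertiary. The H–Br bond breaks heterolytically, releasing Br⁻.
No single 1,2-shift to an adjacent carbon would give a more-substituted cation, so no rearrangement occurs.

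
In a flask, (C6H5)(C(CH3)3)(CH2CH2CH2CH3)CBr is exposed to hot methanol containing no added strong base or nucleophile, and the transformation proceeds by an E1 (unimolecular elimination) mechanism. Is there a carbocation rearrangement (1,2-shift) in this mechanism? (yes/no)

The first-formed carbocation is tertiary.
No single 1,2-shift to an adjacent carbon would produce a more-substituted cation than the one already present, so no rearrangement occurs.

no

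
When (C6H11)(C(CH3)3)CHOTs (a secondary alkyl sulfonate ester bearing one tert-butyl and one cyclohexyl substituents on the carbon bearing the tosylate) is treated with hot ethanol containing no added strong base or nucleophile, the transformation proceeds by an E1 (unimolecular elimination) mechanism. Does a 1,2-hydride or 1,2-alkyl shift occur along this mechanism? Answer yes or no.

The first-formed carbocation is secondary.
The adjacent cyclohexyl carbon already bears 2 other carbon substituents and has a hydrogen to migrate; after a 1,2-hydride shift from that carbon the positive charge sits on a tertiary centre.
Tertiary is more stable than secondary, so the shift occurs.

yes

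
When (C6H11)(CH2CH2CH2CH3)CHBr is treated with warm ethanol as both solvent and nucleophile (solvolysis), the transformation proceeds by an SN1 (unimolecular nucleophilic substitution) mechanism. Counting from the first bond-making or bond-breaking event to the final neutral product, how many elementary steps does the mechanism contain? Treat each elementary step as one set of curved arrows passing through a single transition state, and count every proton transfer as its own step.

Step 1: Ionisation: the C–Br σ-bond cleaves heterolytically; both bonding electrons depart with Br⁻, leaving a secondary carbocation at the α-carbon.
Step 2: Carbocation rearrangement: a 1,2-hydride shift from the adjacent cyclohexyl carbon converts the initially-formed secondary cation into the more stable tertiary cation.
Step 3: Nucleophilic capture: the oxygen of CH3CH2OH bonds to the cationic carbon, producing an oxonium-ion intermediate.
Step 4: Deprotonation of the oxonium oxygen by solvent ethanol yields the neutral ether.
Total: 4 elementary steps.

4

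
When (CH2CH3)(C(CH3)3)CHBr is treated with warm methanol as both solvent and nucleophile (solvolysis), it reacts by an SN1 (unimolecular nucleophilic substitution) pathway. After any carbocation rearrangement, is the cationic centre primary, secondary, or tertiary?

Step 1: Rate-determining heterolysis of the C–Br bond gives Br⁻ and a secondary carbocation.
Step 2: A methyl group with its bonding pair migrates from the adjacent tert-butyl carbon to the cationic centre — a 1,2-methyl shift — upgrading the secondary cation to a tertiary one.
The cation rearranges from secondary to tertiary via a 1,2-methyl shift from the adjacent tert-butyl carbon; the tertiary cation is what reacts next.

tertiary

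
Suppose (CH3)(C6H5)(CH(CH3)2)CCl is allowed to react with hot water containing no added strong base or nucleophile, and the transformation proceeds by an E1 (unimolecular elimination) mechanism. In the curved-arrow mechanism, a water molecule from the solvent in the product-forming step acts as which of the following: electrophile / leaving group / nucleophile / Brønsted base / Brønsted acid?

Brønsted base

Step 2: Loss of a β-proton to a water molecule of the solvent: the C–H bonding pair collapses toward the cationic carbon to form the C=C π bond, yielding the alkene.
A water molecule from the solvent in the product-forming step accepts a proton in a proton-transfer step — a Brønsted base.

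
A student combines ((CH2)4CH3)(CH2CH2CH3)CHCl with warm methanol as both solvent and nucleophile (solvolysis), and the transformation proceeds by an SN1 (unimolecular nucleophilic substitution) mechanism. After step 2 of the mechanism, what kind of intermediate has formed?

oxonium ion

Step 1: Ionisation: the C–Cl σ-bond cleaves heterolytically; both bonding electrons depart with Cl⁻, leaving a secondary carbocation at the α-carbon.
Step 2: CH3OH donates an oxygen lone pair into the empty p orbital of the cation, giving a protonated ether (an oxonium ion).
After step 2 the species present is an oxonium ion.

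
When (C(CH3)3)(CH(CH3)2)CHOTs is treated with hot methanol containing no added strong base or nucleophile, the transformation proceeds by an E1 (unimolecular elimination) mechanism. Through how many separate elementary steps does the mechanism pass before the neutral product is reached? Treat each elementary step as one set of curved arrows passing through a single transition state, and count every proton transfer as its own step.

3

Step 1: Unassisted departure of TsO⁻ (taking the C–O bonding pair) generates a secondary carbocation.
Step 2: Carbocation rearrangement: a 1,2-hydride shift from the adjacent isopropyl carbon converts the initially-formed secondary cation into the more stable tertiary cation.
Step 3: Loss of a β-proton to a methanol molecule of the solvent: the C–H bonding pair collapses toward the cationic carbon to form the C=C π bond, yielding the alkene.
Total: 3 elementary steps.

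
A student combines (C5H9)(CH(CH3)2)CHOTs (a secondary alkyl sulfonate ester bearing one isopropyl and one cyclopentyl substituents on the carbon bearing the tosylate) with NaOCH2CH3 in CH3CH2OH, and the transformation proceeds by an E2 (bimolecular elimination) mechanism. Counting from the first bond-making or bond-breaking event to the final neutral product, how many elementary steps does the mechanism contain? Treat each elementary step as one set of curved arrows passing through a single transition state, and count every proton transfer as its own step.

1

Step 1: The strong base CH3CH2O⁻ removes a β-hydrogen; in the same concerted event the electrons of the breaking C–H bond form the new π(C=C) bond and the C–O σ-bond breaks, expelling TsO⁻. Anti-periplanar geometry; one transition state.
Total: 1 elementary step.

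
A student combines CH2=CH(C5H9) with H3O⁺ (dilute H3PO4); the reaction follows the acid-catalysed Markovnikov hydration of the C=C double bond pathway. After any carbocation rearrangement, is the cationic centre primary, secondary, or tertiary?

tertiary

Step 1: Protonation of the alkene by H3O⁺: the π bond acts as the nucleophile and picks up H⁺, giving the more stable (Markovnikov) secondary carbocation. H2O is released.
Step 2: A hydride (H with its bonding pair) migrates from the adjacent cyclopentyl carbon to the cationic centre — a 1,2-hydride shift — upgrading the secondary cation to a tertiary one.
The cation rearranges from secondary to tertiary via a 1,2-hydride shift from the adjacent cyclopentyl carbon; the tertiary cation is what reacts next.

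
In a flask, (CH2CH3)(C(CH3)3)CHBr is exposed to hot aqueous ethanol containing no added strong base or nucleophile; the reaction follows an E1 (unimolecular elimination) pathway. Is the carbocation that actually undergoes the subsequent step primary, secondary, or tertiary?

tertiary

Step 1: The C–Br bond breaks with both electrons going to the bromide; Br⁻ leaves and a secondary carbocation remains.
Step 2: A 1,2-methyl shift from the adjacent tert-butyl carbon moves the positive charge from the secondary centre to an adjacent carbon, generating a more stable tertiary carbocation.
The cation rearranges from secondary to tertiary via a 1,2-methyl shift from the adjacent tert-butyl carbon; the tertiary cation is what reacts next.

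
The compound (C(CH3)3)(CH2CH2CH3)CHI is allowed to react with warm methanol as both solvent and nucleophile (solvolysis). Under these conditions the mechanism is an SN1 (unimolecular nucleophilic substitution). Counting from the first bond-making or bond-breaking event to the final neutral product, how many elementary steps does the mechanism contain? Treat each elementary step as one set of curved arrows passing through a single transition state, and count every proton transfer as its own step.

4

Step 1: Unassisted departure of I⁻ (taking the C–I bonding pair) generates a secondary carbocation.
Step 2: Carbocation rearrangement: a 1,2-methyl shift from the adjacent tert-butyl carbon converts the initially-formed secondary cation into the more stable tertiary cation.
Step 3: Nucleophilic capture: the oxygen of CH3OH bonds to the cationic carbon, producing an oxonium-ion intermediate.
Step 4: Proton transfer from the O–H of the oxonium ion to a solvent molecule delivers the neutral ether.
Total: 4 elementary steps.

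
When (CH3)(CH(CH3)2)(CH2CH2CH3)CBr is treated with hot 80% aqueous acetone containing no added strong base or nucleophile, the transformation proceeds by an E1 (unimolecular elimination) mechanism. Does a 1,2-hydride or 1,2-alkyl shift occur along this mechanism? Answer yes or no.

no

The first-formed carbocation is tertiary.
No single 1,2-shift to an adjacent carbon would produce a more-substituted cation than the one already present, so no rearrangement occurs.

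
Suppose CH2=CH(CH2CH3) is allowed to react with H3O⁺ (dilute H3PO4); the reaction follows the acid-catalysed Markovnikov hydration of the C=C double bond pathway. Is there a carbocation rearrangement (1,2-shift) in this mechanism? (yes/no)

The first-formed carbocation is secondary.
No single 1,2-shift to an adjacent carbon would produce a more-substituted cation than the one already present, so no rearrangement occurs.

no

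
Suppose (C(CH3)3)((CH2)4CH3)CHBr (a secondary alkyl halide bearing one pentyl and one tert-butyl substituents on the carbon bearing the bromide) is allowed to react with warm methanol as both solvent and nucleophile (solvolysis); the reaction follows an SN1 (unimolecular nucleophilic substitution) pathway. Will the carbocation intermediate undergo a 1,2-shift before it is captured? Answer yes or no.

The first-formed carbocation is secondary.
The adjacent tert-butyl carbon has no hydrogen but bears methyl groups; migration of one methyl with its bonding pair (a 1,2-methyl shift) places the charge on a tertiary centre.
Tertiary is more stable than secondary, so the shift occurs.

yes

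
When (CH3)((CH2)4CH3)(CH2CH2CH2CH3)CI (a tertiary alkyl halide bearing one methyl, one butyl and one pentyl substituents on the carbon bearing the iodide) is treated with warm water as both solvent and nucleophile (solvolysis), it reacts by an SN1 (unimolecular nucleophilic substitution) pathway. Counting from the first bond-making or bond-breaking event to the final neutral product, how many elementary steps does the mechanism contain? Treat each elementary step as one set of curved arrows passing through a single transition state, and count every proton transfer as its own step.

3

Step 1: Ionisation: the C–I σ-bond cleaves heterolytically; both bonding electrons depart with I⁻, leaving a tertiary carbocation at the α-carbon.
(No 1,2-shift: no single shift to an adjacent carbon would give a more stable cation.)
Step 2: Nucleophilic capture: the oxygen of H2O bonds to the cationic carbon, producing an oxonium-ion intermediate.
Step 3: Deprotonation of the oxonium oxygen by solvent water yields the neutral alcohol.
Total: 3 elementary steps.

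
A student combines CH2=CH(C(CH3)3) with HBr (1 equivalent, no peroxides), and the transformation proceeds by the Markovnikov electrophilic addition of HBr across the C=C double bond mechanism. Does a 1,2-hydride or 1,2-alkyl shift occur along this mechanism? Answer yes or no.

The first-formed carbocation is secondary.
The adjacent tert-butyl carbon has no hydrogen but bears methyl groups; migration of one methyl with its bonding pair (a 1,2-methyl shift) places the charge on a tertiary centre.
Tertiary is more stable than secondary, so the shift occurs.

yes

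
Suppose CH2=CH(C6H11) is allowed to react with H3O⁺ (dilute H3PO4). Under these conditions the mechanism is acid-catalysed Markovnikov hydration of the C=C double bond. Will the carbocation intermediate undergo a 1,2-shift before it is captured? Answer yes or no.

The first-formed carbocation is secondary.
The adjacent cyclohexyl carbon already bears 2 other carbon substituents and has a hydrogen to migrate; after a 1,2-hydride shift from that carbon the positive charge sits on a tertiary centre.
Tertiary is more stable than secondary, so the shift occurs.

yes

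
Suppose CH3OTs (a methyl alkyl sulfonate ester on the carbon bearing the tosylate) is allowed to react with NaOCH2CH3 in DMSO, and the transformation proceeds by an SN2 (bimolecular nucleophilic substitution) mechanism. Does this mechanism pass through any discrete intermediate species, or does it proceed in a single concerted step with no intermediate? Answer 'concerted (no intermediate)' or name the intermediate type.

Backside attack by CH3CH2O⁻ on the carbon bearing the tosylate: the new C–O bond forms as the C–O bond breaks, with Walden inversion at carbon.
All bond changes occur in one transition state; no discrete intermediate is formed.

concerted (no intermediate)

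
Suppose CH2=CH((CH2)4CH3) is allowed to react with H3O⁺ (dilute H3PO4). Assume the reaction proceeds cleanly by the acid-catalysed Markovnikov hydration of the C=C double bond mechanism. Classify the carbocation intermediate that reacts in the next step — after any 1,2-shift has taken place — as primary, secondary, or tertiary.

Step 1: Electrophilic addition begins with the π(C=C) electrons forming a bond to the proton of H3O⁺. Following Markovnikov's rule, the resulting cation is secondary. H2O is released.
No single 1,2-shift to an adjacent carbon would give a more-substituted cation, so no rearrangement occurs.

secondary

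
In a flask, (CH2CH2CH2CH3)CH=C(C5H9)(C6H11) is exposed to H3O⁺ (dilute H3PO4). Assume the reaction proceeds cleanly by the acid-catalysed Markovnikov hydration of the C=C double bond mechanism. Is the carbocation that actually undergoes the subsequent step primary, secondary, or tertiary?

Step 1: The π electrons of the C=C bond attack a proton of H3O⁺; Markovnikov addition places the new C–H on the less-substituted alkene carbon, so the positive charge ends up on the more-substituted carbon — a tertiary carbocation. H2O is released.
No single 1,2-shift to an adjacent carbon would give a more-substituted cation, so no rearrangement occurs.

tertiary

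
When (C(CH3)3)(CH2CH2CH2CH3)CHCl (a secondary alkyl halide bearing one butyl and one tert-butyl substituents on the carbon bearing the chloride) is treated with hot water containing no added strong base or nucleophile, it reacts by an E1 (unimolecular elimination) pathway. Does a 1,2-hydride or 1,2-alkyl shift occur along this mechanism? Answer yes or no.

yes

The first-formed carbocation is secondary.
The adjacent tert-butyl carbon has no hydrogen but bears methyl groups; migration of one methyl with its bonding pair (a 1,2-methyl shift) places the charge on a tertiary centre.
Tertiary is more stable than secondary, so the shift occurs.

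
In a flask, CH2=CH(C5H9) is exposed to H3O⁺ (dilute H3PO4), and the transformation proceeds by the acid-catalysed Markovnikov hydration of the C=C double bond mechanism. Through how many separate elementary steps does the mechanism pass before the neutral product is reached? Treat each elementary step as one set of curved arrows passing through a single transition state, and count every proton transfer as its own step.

4

Step 1: Electrophilic addition begins with the π(C=C) electrons forming a bond to the proton of H3O⁺. Following Markovnikov's rule, the resulting cation is secondary. H2O is released.
Step 2: A hydride (H with its bonding pair) migrates from the adjacent cyclopentyl carbon to the cationic centre — a 1,2-hydride shift — upgrading the secondary cation to a tertiary one.
Step 3: A lone pair on the oxygen of H2O attacks the carbocation, forming a C–O bond and an oxonium ion (a protonated alcohol).
Step 4: Deprotonation of the oxonium ion by a water molecule delivers the neutral alcohol and regenerates the acid catalyst.
Total: 4 elementary steps.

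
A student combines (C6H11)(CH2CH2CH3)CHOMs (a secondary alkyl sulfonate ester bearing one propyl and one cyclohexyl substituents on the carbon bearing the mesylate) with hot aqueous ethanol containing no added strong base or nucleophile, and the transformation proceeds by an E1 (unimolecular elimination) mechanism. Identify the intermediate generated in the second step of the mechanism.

Step 1: Ionisation: the C–O σ-bond cleaves heterolytically; both bonding electrons depart with MsO⁻, leaving a secondary carbocation at the α-carbon.
Step 2: Carbocation rearrangement: a 1,2-hydride shift from the adjacent cyclohexyl carbon converts the initially-formed secondary cation into the more stable tertiary cation.
After step 2 the species present is a tertiary carbocation.

tertiary carbocation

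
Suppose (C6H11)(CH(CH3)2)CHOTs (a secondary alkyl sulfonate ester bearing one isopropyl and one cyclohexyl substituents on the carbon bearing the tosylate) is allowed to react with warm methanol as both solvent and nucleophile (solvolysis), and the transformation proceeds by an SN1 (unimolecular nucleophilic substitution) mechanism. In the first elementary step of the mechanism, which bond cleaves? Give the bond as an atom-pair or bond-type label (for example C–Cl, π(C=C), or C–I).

Step 1: Ionisation: the C–O σ-bond cleaves heterolytically; both bonding electrons depart with TsO⁻, leaving a secondary carbocation at the α-carbon.
The bond broken in this step is the C–O bond.

C–O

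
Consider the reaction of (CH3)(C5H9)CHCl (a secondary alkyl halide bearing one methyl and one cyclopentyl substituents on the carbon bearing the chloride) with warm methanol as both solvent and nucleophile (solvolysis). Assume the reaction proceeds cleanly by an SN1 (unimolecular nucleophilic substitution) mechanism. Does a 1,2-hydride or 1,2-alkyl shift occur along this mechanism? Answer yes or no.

yes

The first-formed carbocation is secondary.
The adjacent cyclopentyl carbon already bears 2 other carbon substituents and has a hydrogen to migrate; after a 1,2-hydride shift from that carbon the positive charge sits on a tertiary centre.
Tertiary is more stable than secondary, so the shift occurs.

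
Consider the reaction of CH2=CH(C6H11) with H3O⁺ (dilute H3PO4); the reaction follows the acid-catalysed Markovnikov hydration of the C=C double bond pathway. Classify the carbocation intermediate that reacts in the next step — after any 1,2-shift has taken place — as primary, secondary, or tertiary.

tertiary

Step 1: Protonation of the alkene by H3O⁺: the π bond acts as the nucleophile and picks up H⁺, giving the more stable (Markovnikov) secondary carbocation. H2O is released.
Step 2: Carbocation rearrangement: a 1,2-hydride shift from the adjacent cyclohexyl carbon converts the initially-formed secondary cation into the more stable tertiary cation.
The cation rearranges from secondary to tertiary via a 1,2-hydride shift from the adjacent cyclohexyl carbon; the tertiary cation is what reacts next.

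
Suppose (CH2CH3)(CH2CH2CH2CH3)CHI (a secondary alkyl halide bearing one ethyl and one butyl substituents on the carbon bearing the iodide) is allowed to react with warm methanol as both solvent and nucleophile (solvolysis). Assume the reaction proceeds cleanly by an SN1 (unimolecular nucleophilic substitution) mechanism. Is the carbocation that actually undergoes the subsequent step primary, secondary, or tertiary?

secondary

Step 1: The C–I bond breaks with both electrons going to the iodide; I⁻ leaves and a secondary carbocation remains.
No single 1,2-shift to an adjacent carbon would give a more-substituted cation, so no rearrangement occurs.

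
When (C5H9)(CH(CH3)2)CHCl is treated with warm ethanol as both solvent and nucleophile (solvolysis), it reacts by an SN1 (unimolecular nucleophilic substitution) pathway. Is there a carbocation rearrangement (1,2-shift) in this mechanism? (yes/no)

The first-formed carbocation is secondary.
The adjacent isopropyl carbon already bears 2 other carbon substituents and has a hydrogen to migrate; after a 1,2-hydride shift from that carbon the positive charge sits on a tertiary centre.
Tertiary is more stable than secondary, so the shift occurs.

yes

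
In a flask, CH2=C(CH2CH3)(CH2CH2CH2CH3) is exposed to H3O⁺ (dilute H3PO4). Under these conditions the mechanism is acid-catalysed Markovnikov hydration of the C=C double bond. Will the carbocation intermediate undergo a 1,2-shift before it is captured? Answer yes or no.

The first-formed carbocation is tertiary.
No single 1,2-shift to an adjacent carbon would produce a more-substituted cation than the one already present, so no rearrangement occurs.

no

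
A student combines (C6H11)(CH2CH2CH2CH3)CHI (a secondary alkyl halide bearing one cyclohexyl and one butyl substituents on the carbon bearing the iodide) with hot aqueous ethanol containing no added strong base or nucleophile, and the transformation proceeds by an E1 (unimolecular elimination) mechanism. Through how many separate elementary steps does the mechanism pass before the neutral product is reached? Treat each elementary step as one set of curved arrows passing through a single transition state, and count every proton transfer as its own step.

Step 1: Rate-determining heterolysis of the C–I bond gives I⁻ and a secondary carbocation.
Step 2: A hydride (H with its bonding pair) migrates from the adjacent cyclohexyl carbon to the cationic centre — a 1,2-hydride shift — upgrading the secondary cation to a tertiary one.
Step 3: A weak base (a water (or ethanol) molecule from the solvent) removes a proton from a carbon adjacent to the cationic centre; the electrons of that C–H bond become the new π(C=C) bond, giving the alkene.
Total: 3 elementary steps.

3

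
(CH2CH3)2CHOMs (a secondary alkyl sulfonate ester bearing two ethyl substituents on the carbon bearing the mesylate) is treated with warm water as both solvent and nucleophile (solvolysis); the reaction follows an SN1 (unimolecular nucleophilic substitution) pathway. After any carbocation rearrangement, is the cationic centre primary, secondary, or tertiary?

Step 1: Unassisted departure of MsO⁻ (taking the C–O bonding pair) generates a secondary carbocation.
No single 1,2-shift to an adjacent carbon would give a more-substituted cation, so no rearrangement occurs.

secondary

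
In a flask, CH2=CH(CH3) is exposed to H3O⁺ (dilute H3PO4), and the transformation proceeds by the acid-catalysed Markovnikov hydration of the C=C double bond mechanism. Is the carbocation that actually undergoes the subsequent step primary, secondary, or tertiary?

secondary

Step 1: The π electrons of the C=C bond attack a proton of H3O⁺; Markovnikov addition places the new C–H on the less-substituted alkene carbon, so the positive charge ends up on the more-substituted carbon — a secondary carbocation. H2O is released.
No single 1,2-shift to an adjacent carbon would give a more-substituted cation, so no rearrangement occurs.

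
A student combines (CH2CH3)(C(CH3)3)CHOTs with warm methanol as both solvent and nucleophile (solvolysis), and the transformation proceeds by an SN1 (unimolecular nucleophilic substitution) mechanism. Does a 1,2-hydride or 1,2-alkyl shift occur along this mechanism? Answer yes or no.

yes

The first-formed carbocation is secondary.
The adjacent tert-butyl carbon has no hydrogen but bears methyl groups; migration of one methyl with its bonding pair (a 1,2-methyl shift) places the charge on a tertiary centre.
Tertiary is more stable than secondary, so the shift occurs.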